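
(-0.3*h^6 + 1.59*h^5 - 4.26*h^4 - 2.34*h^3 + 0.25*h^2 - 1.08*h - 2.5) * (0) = 0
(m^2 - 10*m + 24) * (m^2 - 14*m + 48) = m^4 - 24*m^3 + 212*m^2 - 816*m + 1152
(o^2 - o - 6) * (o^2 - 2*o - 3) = o^4 - 3*o^3 - 7*o^2 + 15*o + 18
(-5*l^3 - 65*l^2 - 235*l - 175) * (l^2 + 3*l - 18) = -5*l^5 - 80*l^4 - 340*l^3 + 290*l^2 + 3705*l + 3150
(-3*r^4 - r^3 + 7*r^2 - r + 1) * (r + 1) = -3*r^5 - 4*r^4 + 6*r^3 + 6*r^2 + 1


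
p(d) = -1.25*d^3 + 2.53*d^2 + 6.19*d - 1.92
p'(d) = -3.75*d^2 + 5.06*d + 6.19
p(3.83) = -11.33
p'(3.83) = -29.44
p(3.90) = -13.45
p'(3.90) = -31.11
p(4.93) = -59.69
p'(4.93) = -60.01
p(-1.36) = -2.51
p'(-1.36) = -7.63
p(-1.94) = 4.72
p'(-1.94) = -17.74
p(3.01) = 5.55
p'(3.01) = -12.55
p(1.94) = 10.48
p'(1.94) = 1.89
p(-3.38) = 54.33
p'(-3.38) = -53.75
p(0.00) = -1.92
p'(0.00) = 6.19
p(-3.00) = 36.03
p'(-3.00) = -42.74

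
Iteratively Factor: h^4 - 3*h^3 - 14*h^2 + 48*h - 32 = (h - 2)*(h^3 - h^2 - 16*h + 16) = (h - 2)*(h - 1)*(h^2 - 16) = (h - 2)*(h - 1)*(h + 4)*(h - 4)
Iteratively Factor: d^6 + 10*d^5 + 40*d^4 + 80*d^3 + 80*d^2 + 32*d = (d + 2)*(d^5 + 8*d^4 + 24*d^3 + 32*d^2 + 16*d) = (d + 2)^2*(d^4 + 6*d^3 + 12*d^2 + 8*d) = (d + 2)^3*(d^3 + 4*d^2 + 4*d) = (d + 2)^4*(d^2 + 2*d) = d*(d + 2)^4*(d + 2)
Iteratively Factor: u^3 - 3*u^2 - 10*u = (u - 5)*(u^2 + 2*u) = u*(u - 5)*(u + 2)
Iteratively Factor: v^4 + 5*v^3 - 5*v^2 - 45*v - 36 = (v + 1)*(v^3 + 4*v^2 - 9*v - 36) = (v + 1)*(v + 4)*(v^2 - 9) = (v + 1)*(v + 3)*(v + 4)*(v - 3)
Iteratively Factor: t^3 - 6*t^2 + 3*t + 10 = (t - 2)*(t^2 - 4*t - 5) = (t - 2)*(t + 1)*(t - 5)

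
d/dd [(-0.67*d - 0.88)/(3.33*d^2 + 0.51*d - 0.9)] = (2.2311*d^2 + 5.8608*d + 1.0518)/(11.0889*d^4 + 3.3966*d^3 - 5.7339*d^2 - 0.918*d + 0.81)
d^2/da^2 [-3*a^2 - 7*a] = -6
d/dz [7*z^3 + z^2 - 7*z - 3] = 21*z^2 + 2*z - 7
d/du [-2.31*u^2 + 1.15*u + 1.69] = 1.15 - 4.62*u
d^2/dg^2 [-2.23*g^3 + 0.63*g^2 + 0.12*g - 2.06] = 1.26 - 13.38*g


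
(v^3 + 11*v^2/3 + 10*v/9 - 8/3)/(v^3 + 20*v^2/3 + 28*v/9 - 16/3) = (v + 3)/(v + 6)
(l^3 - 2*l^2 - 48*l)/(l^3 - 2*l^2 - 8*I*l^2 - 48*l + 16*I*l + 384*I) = l/(l - 8*I)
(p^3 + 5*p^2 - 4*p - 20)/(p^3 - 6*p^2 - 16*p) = (p^2 + 3*p - 10)/(p*(p - 8))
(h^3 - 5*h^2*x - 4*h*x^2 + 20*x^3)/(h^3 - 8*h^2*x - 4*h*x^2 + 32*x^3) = (-h + 5*x)/(-h + 8*x)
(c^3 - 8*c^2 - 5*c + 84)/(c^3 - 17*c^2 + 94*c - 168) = (c + 3)/(c - 6)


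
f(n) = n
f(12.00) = 12.00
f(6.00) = 6.00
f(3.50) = 3.50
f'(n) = 1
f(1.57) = 1.57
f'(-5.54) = 1.00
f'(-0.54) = 1.00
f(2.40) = 2.40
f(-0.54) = -0.54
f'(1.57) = 1.00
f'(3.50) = 1.00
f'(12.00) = 1.00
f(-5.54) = -5.54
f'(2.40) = 1.00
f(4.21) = 4.21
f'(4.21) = 1.00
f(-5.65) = -5.65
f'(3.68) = 1.00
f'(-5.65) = 1.00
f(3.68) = 3.68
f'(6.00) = 1.00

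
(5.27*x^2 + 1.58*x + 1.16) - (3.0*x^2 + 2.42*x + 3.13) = 2.27*x^2 - 0.84*x - 1.97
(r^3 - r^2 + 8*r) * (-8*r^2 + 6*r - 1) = -8*r^5 + 14*r^4 - 71*r^3 + 49*r^2 - 8*r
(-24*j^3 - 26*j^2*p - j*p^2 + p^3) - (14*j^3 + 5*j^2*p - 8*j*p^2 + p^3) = -38*j^3 - 31*j^2*p + 7*j*p^2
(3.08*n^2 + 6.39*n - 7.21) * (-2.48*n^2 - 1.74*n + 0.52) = -7.6384*n^4 - 21.2064*n^3 + 8.3638*n^2 + 15.8682*n - 3.7492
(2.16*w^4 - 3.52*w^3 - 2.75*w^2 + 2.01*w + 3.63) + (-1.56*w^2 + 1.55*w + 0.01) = 2.16*w^4 - 3.52*w^3 - 4.31*w^2 + 3.56*w + 3.64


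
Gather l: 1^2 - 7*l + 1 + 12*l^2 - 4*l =12*l^2 - 11*l + 2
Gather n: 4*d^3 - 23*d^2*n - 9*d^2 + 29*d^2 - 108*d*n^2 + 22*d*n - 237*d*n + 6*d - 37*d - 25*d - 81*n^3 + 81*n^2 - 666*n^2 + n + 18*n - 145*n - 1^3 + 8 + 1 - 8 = 4*d^3 + 20*d^2 - 56*d - 81*n^3 + n^2*(-108*d - 585) + n*(-23*d^2 - 215*d - 126)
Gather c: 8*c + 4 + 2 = 8*c + 6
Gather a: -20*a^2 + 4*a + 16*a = -20*a^2 + 20*a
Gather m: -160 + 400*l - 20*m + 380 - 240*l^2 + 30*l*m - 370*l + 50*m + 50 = -240*l^2 + 30*l + m*(30*l + 30) + 270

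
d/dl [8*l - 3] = 8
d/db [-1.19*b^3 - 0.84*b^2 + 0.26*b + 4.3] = -3.57*b^2 - 1.68*b + 0.26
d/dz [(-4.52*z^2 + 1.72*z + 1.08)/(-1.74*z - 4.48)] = (7.8648*z^2 + 40.4992*z - 5.8264)/(3.0276*z^2 + 15.5904*z + 20.0704)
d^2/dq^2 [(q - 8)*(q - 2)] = 2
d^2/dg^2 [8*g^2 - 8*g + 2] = 16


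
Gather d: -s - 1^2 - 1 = -s - 2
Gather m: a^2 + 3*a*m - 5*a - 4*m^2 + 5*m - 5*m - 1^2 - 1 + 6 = a^2 + 3*a*m - 5*a - 4*m^2 + 4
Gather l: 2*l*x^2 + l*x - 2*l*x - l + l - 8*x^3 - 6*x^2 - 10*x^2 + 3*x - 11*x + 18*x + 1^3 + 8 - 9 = l*(2*x^2 - x) - 8*x^3 - 16*x^2 + 10*x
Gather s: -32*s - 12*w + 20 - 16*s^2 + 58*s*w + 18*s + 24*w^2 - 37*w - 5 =-16*s^2 + s*(58*w - 14) + 24*w^2 - 49*w + 15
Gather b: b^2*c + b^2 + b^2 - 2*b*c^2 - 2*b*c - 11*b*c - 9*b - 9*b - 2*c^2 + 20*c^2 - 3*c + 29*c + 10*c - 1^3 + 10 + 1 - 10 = b^2*(c + 2) + b*(-2*c^2 - 13*c - 18) + 18*c^2 + 36*c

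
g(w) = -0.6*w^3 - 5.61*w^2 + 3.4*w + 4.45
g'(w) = -1.8*w^2 - 11.22*w + 3.4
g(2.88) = -46.62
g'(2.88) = -43.84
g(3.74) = -92.69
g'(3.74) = -63.74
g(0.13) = 4.80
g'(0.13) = 1.91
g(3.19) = -61.27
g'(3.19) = -50.71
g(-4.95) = -77.07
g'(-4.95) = 14.83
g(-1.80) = -16.35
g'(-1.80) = 17.76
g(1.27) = -1.51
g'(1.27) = -13.75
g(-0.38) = 2.38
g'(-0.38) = 7.40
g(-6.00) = -88.31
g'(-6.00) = 5.92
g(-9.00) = -43.16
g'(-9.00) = -41.42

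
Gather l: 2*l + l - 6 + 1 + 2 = 3*l - 3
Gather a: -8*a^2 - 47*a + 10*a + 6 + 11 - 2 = -8*a^2 - 37*a + 15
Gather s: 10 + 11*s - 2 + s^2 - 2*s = s^2 + 9*s + 8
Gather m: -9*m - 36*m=-45*m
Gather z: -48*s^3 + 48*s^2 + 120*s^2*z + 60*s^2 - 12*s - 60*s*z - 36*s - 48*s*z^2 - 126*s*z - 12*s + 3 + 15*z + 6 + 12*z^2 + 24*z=-48*s^3 + 108*s^2 - 60*s + z^2*(12 - 48*s) + z*(120*s^2 - 186*s + 39) + 9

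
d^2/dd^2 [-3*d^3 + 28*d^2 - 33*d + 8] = 56 - 18*d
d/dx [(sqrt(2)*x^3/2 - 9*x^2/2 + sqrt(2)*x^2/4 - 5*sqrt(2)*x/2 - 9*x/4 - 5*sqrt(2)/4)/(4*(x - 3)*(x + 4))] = (2*sqrt(2)*x^4 + 4*sqrt(2)*x^3 - 61*sqrt(2)*x^2 - 9*x^2 - 14*sqrt(2)*x + 432*x + 108 + 125*sqrt(2))/(16*(x^4 + 2*x^3 - 23*x^2 - 24*x + 144))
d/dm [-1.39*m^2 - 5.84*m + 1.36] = -2.78*m - 5.84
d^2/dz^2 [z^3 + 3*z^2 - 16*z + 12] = 6*z + 6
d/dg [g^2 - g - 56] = 2*g - 1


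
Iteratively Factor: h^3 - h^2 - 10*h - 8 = (h + 2)*(h^2 - 3*h - 4) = (h + 1)*(h + 2)*(h - 4)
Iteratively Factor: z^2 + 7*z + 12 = (z + 4)*(z + 3)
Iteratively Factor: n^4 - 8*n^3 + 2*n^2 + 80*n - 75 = (n - 5)*(n^3 - 3*n^2 - 13*n + 15) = (n - 5)*(n + 3)*(n^2 - 6*n + 5) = (n - 5)*(n - 1)*(n + 3)*(n - 5)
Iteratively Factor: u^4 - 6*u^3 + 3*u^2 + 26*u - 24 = (u - 1)*(u^3 - 5*u^2 - 2*u + 24) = (u - 1)*(u + 2)*(u^2 - 7*u + 12) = (u - 4)*(u - 1)*(u + 2)*(u - 3)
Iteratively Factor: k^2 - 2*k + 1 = (k - 1)*(k - 1)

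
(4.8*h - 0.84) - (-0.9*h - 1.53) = 5.7*h + 0.69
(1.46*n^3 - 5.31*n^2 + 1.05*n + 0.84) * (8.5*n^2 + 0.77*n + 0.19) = 12.41*n^5 - 44.0108*n^4 + 5.1137*n^3 + 6.9396*n^2 + 0.8463*n + 0.1596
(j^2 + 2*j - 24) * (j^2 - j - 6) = j^4 + j^3 - 32*j^2 + 12*j + 144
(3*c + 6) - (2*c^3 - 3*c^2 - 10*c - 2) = -2*c^3 + 3*c^2 + 13*c + 8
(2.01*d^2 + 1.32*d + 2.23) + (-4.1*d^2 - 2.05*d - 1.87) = -2.09*d^2 - 0.73*d + 0.36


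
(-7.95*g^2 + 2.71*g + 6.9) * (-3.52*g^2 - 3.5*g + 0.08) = 27.984*g^4 + 18.2858*g^3 - 34.409*g^2 - 23.9332*g + 0.552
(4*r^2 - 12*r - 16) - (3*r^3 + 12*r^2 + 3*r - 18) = -3*r^3 - 8*r^2 - 15*r + 2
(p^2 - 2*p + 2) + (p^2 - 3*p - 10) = 2*p^2 - 5*p - 8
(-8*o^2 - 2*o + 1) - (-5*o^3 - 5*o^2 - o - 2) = 5*o^3 - 3*o^2 - o + 3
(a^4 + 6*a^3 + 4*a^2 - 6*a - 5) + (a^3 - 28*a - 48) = a^4 + 7*a^3 + 4*a^2 - 34*a - 53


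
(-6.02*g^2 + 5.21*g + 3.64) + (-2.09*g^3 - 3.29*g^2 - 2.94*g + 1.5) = -2.09*g^3 - 9.31*g^2 + 2.27*g + 5.14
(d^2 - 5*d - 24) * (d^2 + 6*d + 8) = d^4 + d^3 - 46*d^2 - 184*d - 192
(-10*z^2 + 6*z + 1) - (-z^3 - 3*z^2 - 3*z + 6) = z^3 - 7*z^2 + 9*z - 5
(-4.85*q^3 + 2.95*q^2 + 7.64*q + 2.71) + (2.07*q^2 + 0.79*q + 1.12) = -4.85*q^3 + 5.02*q^2 + 8.43*q + 3.83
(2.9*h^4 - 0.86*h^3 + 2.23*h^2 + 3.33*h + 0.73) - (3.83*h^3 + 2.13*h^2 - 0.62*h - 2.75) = 2.9*h^4 - 4.69*h^3 + 0.1*h^2 + 3.95*h + 3.48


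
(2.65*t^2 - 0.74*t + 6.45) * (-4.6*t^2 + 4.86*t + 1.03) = -12.19*t^4 + 16.283*t^3 - 30.5369*t^2 + 30.5848*t + 6.6435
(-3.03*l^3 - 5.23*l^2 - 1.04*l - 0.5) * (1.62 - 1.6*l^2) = 4.848*l^5 + 8.368*l^4 - 3.2446*l^3 - 7.6726*l^2 - 1.6848*l - 0.81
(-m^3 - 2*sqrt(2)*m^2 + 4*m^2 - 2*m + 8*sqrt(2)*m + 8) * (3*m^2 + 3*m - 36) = -3*m^5 - 6*sqrt(2)*m^4 + 9*m^4 + 18*sqrt(2)*m^3 + 42*m^3 - 126*m^2 + 96*sqrt(2)*m^2 - 288*sqrt(2)*m + 96*m - 288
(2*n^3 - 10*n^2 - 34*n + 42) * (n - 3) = 2*n^4 - 16*n^3 - 4*n^2 + 144*n - 126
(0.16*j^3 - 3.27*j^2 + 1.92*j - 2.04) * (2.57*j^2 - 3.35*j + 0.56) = 0.4112*j^5 - 8.9399*j^4 + 15.9785*j^3 - 13.506*j^2 + 7.9092*j - 1.1424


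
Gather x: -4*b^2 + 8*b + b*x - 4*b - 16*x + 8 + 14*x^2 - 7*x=-4*b^2 + 4*b + 14*x^2 + x*(b - 23) + 8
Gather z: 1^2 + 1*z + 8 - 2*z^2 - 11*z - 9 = -2*z^2 - 10*z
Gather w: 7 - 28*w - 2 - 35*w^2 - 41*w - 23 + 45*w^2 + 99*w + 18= 10*w^2 + 30*w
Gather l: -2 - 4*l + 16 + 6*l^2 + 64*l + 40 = 6*l^2 + 60*l + 54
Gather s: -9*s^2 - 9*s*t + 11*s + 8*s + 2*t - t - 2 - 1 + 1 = -9*s^2 + s*(19 - 9*t) + t - 2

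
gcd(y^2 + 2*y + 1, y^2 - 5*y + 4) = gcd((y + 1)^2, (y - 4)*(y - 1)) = 1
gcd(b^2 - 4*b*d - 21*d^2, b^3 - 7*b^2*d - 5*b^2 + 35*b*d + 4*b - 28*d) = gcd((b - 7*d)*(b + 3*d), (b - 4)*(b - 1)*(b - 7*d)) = b - 7*d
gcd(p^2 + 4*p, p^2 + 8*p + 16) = p + 4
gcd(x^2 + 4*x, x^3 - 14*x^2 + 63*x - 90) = 1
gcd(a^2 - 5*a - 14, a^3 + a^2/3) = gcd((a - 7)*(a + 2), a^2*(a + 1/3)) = 1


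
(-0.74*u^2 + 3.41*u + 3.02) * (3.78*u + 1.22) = -2.7972*u^3 + 11.987*u^2 + 15.5758*u + 3.6844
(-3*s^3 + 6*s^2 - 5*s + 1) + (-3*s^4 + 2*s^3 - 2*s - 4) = -3*s^4 - s^3 + 6*s^2 - 7*s - 3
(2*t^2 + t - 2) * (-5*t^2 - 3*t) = -10*t^4 - 11*t^3 + 7*t^2 + 6*t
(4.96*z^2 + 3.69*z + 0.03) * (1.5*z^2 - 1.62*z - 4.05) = 7.44*z^4 - 2.5002*z^3 - 26.0208*z^2 - 14.9931*z - 0.1215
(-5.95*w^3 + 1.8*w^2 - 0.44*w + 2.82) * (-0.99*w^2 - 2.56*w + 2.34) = 5.8905*w^5 + 13.45*w^4 - 18.0954*w^3 + 2.5466*w^2 - 8.2488*w + 6.5988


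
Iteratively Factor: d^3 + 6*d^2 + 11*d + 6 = (d + 1)*(d^2 + 5*d + 6) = (d + 1)*(d + 3)*(d + 2)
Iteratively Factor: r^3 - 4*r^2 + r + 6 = (r - 2)*(r^2 - 2*r - 3) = (r - 2)*(r + 1)*(r - 3)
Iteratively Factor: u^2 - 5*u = (u)*(u - 5)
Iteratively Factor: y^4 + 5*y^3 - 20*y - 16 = (y + 2)*(y^3 + 3*y^2 - 6*y - 8) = (y + 2)*(y + 4)*(y^2 - y - 2) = (y + 1)*(y + 2)*(y + 4)*(y - 2)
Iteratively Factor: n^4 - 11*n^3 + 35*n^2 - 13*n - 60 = (n - 4)*(n^3 - 7*n^2 + 7*n + 15) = (n - 4)*(n - 3)*(n^2 - 4*n - 5) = (n - 5)*(n - 4)*(n - 3)*(n + 1)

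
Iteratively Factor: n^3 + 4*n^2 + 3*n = (n + 1)*(n^2 + 3*n) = (n + 1)*(n + 3)*(n)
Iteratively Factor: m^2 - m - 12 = (m - 4)*(m + 3)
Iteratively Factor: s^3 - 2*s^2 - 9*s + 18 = (s - 3)*(s^2 + s - 6) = (s - 3)*(s - 2)*(s + 3)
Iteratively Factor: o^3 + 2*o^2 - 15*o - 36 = (o - 4)*(o^2 + 6*o + 9) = (o - 4)*(o + 3)*(o + 3)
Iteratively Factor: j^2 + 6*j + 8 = (j + 2)*(j + 4)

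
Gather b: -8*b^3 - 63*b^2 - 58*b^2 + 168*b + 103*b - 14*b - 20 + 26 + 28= -8*b^3 - 121*b^2 + 257*b + 34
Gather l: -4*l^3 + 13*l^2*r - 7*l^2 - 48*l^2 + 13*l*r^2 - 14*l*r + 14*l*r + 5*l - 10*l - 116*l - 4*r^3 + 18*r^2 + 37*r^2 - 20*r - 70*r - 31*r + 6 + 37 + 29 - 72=-4*l^3 + l^2*(13*r - 55) + l*(13*r^2 - 121) - 4*r^3 + 55*r^2 - 121*r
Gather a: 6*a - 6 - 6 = 6*a - 12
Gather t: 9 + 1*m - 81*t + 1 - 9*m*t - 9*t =m + t*(-9*m - 90) + 10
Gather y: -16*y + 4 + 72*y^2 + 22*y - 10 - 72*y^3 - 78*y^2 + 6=-72*y^3 - 6*y^2 + 6*y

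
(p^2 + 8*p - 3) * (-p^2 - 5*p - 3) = -p^4 - 13*p^3 - 40*p^2 - 9*p + 9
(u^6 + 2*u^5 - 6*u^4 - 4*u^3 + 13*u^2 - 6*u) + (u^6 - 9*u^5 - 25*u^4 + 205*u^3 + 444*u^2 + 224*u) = 2*u^6 - 7*u^5 - 31*u^4 + 201*u^3 + 457*u^2 + 218*u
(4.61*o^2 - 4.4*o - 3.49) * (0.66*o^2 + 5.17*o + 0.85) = 3.0426*o^4 + 20.9297*o^3 - 21.1329*o^2 - 21.7833*o - 2.9665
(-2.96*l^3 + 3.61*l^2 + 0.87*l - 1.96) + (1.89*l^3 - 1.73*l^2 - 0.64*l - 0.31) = -1.07*l^3 + 1.88*l^2 + 0.23*l - 2.27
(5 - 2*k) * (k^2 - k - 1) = -2*k^3 + 7*k^2 - 3*k - 5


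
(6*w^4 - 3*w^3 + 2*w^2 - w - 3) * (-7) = -42*w^4 + 21*w^3 - 14*w^2 + 7*w + 21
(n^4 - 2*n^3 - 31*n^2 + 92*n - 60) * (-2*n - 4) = -2*n^5 + 70*n^3 - 60*n^2 - 248*n + 240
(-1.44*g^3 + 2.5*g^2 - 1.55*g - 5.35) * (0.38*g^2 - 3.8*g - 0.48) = -0.5472*g^5 + 6.422*g^4 - 9.3978*g^3 + 2.657*g^2 + 21.074*g + 2.568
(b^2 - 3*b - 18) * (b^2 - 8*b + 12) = b^4 - 11*b^3 + 18*b^2 + 108*b - 216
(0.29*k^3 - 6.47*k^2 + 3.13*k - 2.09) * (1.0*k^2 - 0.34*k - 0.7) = 0.29*k^5 - 6.5686*k^4 + 5.1268*k^3 + 1.3748*k^2 - 1.4804*k + 1.463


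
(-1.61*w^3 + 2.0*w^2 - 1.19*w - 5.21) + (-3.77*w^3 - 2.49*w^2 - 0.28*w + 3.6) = -5.38*w^3 - 0.49*w^2 - 1.47*w - 1.61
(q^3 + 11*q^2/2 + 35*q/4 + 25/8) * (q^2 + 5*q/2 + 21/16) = q^5 + 8*q^4 + 381*q^3/16 + 1031*q^2/32 + 1235*q/64 + 525/128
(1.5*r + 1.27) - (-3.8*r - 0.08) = 5.3*r + 1.35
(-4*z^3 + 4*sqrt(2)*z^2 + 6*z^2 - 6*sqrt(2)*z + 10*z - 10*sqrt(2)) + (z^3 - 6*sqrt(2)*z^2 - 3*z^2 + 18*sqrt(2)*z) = -3*z^3 - 2*sqrt(2)*z^2 + 3*z^2 + 10*z + 12*sqrt(2)*z - 10*sqrt(2)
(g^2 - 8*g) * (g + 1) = g^3 - 7*g^2 - 8*g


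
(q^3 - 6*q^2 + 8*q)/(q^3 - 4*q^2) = (q - 2)/q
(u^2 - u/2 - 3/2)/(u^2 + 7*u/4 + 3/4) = 2*(2*u - 3)/(4*u + 3)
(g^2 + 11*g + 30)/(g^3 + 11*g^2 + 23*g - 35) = (g + 6)/(g^2 + 6*g - 7)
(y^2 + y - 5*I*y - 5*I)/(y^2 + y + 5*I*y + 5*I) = (y - 5*I)/(y + 5*I)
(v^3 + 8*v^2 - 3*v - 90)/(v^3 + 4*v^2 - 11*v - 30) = (v + 6)/(v + 2)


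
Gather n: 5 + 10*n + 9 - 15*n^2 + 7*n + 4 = -15*n^2 + 17*n + 18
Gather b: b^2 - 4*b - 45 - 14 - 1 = b^2 - 4*b - 60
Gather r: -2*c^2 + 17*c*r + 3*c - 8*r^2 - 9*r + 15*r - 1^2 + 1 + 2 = -2*c^2 + 3*c - 8*r^2 + r*(17*c + 6) + 2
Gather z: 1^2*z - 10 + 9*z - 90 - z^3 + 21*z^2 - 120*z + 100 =-z^3 + 21*z^2 - 110*z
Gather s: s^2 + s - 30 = s^2 + s - 30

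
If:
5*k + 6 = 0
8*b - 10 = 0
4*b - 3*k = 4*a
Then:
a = 43/20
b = 5/4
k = -6/5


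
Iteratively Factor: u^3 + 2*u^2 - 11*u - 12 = (u + 1)*(u^2 + u - 12) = (u + 1)*(u + 4)*(u - 3)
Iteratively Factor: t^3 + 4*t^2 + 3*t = (t + 3)*(t^2 + t) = t*(t + 3)*(t + 1)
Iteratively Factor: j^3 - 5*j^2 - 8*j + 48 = (j - 4)*(j^2 - j - 12) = (j - 4)^2*(j + 3)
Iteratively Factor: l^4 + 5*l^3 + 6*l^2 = (l)*(l^3 + 5*l^2 + 6*l) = l^2*(l^2 + 5*l + 6) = l^2*(l + 2)*(l + 3)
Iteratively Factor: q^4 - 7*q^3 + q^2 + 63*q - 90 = (q + 3)*(q^3 - 10*q^2 + 31*q - 30) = (q - 2)*(q + 3)*(q^2 - 8*q + 15) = (q - 5)*(q - 2)*(q + 3)*(q - 3)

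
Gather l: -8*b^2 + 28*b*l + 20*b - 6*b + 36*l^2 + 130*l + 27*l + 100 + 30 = -8*b^2 + 14*b + 36*l^2 + l*(28*b + 157) + 130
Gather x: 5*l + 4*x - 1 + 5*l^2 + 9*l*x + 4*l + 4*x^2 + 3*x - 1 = 5*l^2 + 9*l + 4*x^2 + x*(9*l + 7) - 2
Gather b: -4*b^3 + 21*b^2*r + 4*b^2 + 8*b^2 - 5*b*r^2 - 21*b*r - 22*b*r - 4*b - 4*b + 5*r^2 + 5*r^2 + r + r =-4*b^3 + b^2*(21*r + 12) + b*(-5*r^2 - 43*r - 8) + 10*r^2 + 2*r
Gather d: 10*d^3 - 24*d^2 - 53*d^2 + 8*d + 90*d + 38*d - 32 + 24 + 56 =10*d^3 - 77*d^2 + 136*d + 48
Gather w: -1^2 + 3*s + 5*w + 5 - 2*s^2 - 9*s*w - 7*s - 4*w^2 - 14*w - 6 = -2*s^2 - 4*s - 4*w^2 + w*(-9*s - 9) - 2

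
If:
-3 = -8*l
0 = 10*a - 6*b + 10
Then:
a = 3*b/5 - 1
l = 3/8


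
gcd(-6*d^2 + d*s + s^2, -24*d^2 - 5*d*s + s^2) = 3*d + s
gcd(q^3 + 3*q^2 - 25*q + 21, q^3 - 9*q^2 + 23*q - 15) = q^2 - 4*q + 3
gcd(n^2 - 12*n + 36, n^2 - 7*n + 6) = n - 6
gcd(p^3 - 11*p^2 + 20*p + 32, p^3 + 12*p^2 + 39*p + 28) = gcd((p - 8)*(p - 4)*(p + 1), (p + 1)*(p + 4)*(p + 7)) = p + 1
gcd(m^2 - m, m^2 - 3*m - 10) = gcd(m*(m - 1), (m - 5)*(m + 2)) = 1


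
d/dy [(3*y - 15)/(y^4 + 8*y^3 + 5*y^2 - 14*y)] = 3*(-3*y^4 + 4*y^3 + 115*y^2 + 50*y - 70)/(y^2*(y^6 + 16*y^5 + 74*y^4 + 52*y^3 - 199*y^2 - 140*y + 196))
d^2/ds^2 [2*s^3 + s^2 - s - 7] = 12*s + 2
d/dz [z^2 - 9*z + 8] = 2*z - 9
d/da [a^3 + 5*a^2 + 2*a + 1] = 3*a^2 + 10*a + 2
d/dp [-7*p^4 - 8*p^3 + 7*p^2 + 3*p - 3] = -28*p^3 - 24*p^2 + 14*p + 3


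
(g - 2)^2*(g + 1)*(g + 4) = g^4 + g^3 - 12*g^2 + 4*g + 16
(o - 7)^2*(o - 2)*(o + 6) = o^4 - 10*o^3 - 19*o^2 + 364*o - 588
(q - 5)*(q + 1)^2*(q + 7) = q^4 + 4*q^3 - 30*q^2 - 68*q - 35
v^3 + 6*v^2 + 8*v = v*(v + 2)*(v + 4)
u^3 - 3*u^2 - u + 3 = (u - 3)*(u - 1)*(u + 1)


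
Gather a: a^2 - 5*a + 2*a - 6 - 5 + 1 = a^2 - 3*a - 10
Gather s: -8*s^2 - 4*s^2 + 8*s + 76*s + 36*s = -12*s^2 + 120*s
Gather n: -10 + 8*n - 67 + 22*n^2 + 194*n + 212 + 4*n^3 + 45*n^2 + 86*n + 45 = 4*n^3 + 67*n^2 + 288*n + 180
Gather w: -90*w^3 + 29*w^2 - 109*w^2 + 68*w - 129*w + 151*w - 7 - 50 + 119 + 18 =-90*w^3 - 80*w^2 + 90*w + 80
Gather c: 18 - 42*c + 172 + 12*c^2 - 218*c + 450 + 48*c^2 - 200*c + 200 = 60*c^2 - 460*c + 840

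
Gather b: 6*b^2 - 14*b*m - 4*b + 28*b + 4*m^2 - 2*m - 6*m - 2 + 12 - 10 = 6*b^2 + b*(24 - 14*m) + 4*m^2 - 8*m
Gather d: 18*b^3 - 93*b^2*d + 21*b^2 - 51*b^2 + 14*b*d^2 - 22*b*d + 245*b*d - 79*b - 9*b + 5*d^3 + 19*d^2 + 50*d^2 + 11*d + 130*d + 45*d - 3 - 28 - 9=18*b^3 - 30*b^2 - 88*b + 5*d^3 + d^2*(14*b + 69) + d*(-93*b^2 + 223*b + 186) - 40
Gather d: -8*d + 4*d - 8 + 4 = -4*d - 4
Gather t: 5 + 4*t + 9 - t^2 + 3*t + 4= -t^2 + 7*t + 18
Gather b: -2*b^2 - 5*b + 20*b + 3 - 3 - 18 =-2*b^2 + 15*b - 18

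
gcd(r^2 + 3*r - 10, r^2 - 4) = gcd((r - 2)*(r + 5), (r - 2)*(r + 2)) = r - 2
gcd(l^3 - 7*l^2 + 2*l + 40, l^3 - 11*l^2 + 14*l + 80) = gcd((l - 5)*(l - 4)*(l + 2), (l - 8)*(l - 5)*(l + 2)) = l^2 - 3*l - 10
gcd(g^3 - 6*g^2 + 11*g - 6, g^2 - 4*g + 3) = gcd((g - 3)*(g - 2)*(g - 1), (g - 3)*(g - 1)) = g^2 - 4*g + 3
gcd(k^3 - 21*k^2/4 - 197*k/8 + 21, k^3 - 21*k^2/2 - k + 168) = k^2 - 9*k/2 - 28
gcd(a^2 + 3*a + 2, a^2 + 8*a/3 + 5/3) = a + 1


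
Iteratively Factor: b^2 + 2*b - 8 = (b - 2)*(b + 4)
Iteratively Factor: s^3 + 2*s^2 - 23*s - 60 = (s + 3)*(s^2 - s - 20) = (s + 3)*(s + 4)*(s - 5)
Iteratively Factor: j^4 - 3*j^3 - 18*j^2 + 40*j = (j + 4)*(j^3 - 7*j^2 + 10*j) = j*(j + 4)*(j^2 - 7*j + 10) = j*(j - 5)*(j + 4)*(j - 2)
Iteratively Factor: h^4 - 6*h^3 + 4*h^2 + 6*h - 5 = (h - 1)*(h^3 - 5*h^2 - h + 5) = (h - 5)*(h - 1)*(h^2 - 1) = (h - 5)*(h - 1)*(h + 1)*(h - 1)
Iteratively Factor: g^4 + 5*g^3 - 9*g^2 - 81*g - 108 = (g + 3)*(g^3 + 2*g^2 - 15*g - 36) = (g - 4)*(g + 3)*(g^2 + 6*g + 9) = (g - 4)*(g + 3)^2*(g + 3)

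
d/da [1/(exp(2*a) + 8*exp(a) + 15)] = 2*(-exp(a) - 4)*exp(a)/(exp(2*a) + 8*exp(a) + 15)^2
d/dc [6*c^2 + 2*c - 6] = 12*c + 2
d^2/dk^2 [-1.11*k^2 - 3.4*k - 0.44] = -2.22000000000000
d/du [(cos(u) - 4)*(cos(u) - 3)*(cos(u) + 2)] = (-3*cos(u)^2 + 10*cos(u) + 2)*sin(u)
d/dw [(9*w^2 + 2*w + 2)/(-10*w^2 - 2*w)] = (w^2 + 20*w + 2)/(2*w^2*(25*w^2 + 10*w + 1))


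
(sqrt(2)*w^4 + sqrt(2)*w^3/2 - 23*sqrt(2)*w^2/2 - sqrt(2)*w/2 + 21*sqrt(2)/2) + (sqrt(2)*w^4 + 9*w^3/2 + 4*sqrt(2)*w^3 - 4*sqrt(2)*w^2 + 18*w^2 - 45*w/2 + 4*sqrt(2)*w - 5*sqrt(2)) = 2*sqrt(2)*w^4 + 9*w^3/2 + 9*sqrt(2)*w^3/2 - 31*sqrt(2)*w^2/2 + 18*w^2 - 45*w/2 + 7*sqrt(2)*w/2 + 11*sqrt(2)/2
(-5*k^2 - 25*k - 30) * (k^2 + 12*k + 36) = -5*k^4 - 85*k^3 - 510*k^2 - 1260*k - 1080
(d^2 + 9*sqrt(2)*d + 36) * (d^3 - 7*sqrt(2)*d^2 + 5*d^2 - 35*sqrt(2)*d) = d^5 + 2*sqrt(2)*d^4 + 5*d^4 - 90*d^3 + 10*sqrt(2)*d^3 - 450*d^2 - 252*sqrt(2)*d^2 - 1260*sqrt(2)*d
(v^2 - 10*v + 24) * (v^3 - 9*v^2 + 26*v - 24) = v^5 - 19*v^4 + 140*v^3 - 500*v^2 + 864*v - 576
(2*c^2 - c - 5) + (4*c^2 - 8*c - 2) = 6*c^2 - 9*c - 7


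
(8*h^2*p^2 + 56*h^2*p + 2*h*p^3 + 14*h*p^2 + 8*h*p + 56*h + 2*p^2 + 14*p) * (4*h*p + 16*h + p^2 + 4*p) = 32*h^3*p^3 + 352*h^3*p^2 + 896*h^3*p + 16*h^2*p^4 + 176*h^2*p^3 + 480*h^2*p^2 + 352*h^2*p + 896*h^2 + 2*h*p^5 + 22*h*p^4 + 72*h*p^3 + 176*h*p^2 + 448*h*p + 2*p^4 + 22*p^3 + 56*p^2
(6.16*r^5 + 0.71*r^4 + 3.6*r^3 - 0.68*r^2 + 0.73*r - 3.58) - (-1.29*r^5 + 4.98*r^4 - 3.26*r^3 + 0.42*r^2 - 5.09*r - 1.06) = 7.45*r^5 - 4.27*r^4 + 6.86*r^3 - 1.1*r^2 + 5.82*r - 2.52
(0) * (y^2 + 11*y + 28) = 0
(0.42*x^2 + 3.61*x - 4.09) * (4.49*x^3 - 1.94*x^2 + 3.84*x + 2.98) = 1.8858*x^5 + 15.3941*x^4 - 23.7547*x^3 + 23.0486*x^2 - 4.9478*x - 12.1882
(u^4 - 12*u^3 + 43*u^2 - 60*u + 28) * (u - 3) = u^5 - 15*u^4 + 79*u^3 - 189*u^2 + 208*u - 84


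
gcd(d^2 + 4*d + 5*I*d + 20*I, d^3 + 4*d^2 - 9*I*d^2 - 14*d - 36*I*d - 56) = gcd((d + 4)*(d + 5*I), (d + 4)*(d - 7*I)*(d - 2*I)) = d + 4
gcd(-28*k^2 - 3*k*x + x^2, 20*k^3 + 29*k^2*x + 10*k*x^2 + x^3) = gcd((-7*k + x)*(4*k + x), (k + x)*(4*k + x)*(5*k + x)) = 4*k + x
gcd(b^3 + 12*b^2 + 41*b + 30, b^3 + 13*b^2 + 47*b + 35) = b^2 + 6*b + 5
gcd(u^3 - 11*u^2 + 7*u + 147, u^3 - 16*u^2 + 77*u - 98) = u^2 - 14*u + 49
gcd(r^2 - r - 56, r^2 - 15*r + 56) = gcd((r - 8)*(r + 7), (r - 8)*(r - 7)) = r - 8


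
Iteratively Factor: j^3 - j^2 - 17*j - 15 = (j - 5)*(j^2 + 4*j + 3) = (j - 5)*(j + 3)*(j + 1)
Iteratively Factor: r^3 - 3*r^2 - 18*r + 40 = (r - 5)*(r^2 + 2*r - 8) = (r - 5)*(r + 4)*(r - 2)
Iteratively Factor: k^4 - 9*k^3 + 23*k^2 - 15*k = (k - 5)*(k^3 - 4*k^2 + 3*k) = (k - 5)*(k - 3)*(k^2 - k) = k*(k - 5)*(k - 3)*(k - 1)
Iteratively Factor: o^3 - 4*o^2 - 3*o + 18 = (o - 3)*(o^2 - o - 6) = (o - 3)*(o + 2)*(o - 3)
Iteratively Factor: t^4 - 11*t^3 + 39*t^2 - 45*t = (t)*(t^3 - 11*t^2 + 39*t - 45) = t*(t - 5)*(t^2 - 6*t + 9) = t*(t - 5)*(t - 3)*(t - 3)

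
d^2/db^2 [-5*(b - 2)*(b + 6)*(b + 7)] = -30*b - 110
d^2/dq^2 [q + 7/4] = 0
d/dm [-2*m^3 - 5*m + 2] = -6*m^2 - 5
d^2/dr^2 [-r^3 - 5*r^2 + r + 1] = -6*r - 10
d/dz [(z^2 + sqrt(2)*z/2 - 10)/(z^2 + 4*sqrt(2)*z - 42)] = (7*sqrt(2)*z^2 - 128*z + 38*sqrt(2))/(2*(z^4 + 8*sqrt(2)*z^3 - 52*z^2 - 336*sqrt(2)*z + 1764))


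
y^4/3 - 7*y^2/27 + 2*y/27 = y*(y/3 + 1/3)*(y - 2/3)*(y - 1/3)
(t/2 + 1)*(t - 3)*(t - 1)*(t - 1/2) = t^4/2 - 5*t^3/4 - 2*t^2 + 17*t/4 - 3/2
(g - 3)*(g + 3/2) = g^2 - 3*g/2 - 9/2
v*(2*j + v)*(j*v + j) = 2*j^2*v^2 + 2*j^2*v + j*v^3 + j*v^2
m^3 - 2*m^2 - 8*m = m*(m - 4)*(m + 2)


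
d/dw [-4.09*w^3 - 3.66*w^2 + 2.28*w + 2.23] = -12.27*w^2 - 7.32*w + 2.28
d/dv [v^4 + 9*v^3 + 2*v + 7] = 4*v^3 + 27*v^2 + 2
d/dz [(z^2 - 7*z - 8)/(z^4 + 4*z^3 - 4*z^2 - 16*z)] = (-2*z^5 + 17*z^4 + 88*z^3 + 52*z^2 - 64*z - 128)/(z^2*(z^6 + 8*z^5 + 8*z^4 - 64*z^3 - 112*z^2 + 128*z + 256))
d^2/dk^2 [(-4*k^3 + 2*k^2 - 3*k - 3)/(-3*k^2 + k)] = 2*(25*k^3 + 81*k^2 - 27*k + 3)/(k^3*(27*k^3 - 27*k^2 + 9*k - 1))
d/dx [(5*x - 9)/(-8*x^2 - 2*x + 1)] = (40*x^2 - 144*x - 13)/(64*x^4 + 32*x^3 - 12*x^2 - 4*x + 1)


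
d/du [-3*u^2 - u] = -6*u - 1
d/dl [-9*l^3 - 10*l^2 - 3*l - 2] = -27*l^2 - 20*l - 3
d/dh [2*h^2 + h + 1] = 4*h + 1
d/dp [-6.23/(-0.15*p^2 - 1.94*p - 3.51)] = (-1.869*p - 12.0862)/(0.15*p^2 + 1.94*p + 3.51)^2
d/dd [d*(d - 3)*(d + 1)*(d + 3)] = 4*d^3 + 3*d^2 - 18*d - 9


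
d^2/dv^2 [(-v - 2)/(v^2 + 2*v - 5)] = 2*(-4*(v + 1)^2*(v + 2) + (3*v + 4)*(v^2 + 2*v - 5))/(v^2 + 2*v - 5)^3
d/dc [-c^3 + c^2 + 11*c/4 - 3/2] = -3*c^2 + 2*c + 11/4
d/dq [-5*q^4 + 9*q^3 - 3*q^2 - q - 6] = -20*q^3 + 27*q^2 - 6*q - 1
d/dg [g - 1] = 1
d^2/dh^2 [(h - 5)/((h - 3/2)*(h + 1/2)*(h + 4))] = 8*(48*h^5 - 336*h^4 - 1700*h^3 - 732*h^2 + 3132*h - 2753)/(64*h^9 + 576*h^8 + 816*h^7 - 4320*h^6 - 7332*h^5 + 13284*h^4 + 11285*h^3 - 7812*h^2 - 8208*h - 1728)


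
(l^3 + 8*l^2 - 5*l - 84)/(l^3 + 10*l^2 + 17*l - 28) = (l - 3)/(l - 1)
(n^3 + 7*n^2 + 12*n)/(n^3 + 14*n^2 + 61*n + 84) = n/(n + 7)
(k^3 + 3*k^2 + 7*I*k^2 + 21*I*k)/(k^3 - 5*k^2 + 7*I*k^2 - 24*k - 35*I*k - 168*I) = k/(k - 8)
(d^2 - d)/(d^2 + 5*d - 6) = d/(d + 6)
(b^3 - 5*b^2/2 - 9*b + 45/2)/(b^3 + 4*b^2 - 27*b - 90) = (b^2 - 11*b/2 + 15/2)/(b^2 + b - 30)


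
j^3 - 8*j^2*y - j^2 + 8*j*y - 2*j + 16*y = (j - 2)*(j + 1)*(j - 8*y)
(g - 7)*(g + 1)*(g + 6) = g^3 - 43*g - 42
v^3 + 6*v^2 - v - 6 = (v - 1)*(v + 1)*(v + 6)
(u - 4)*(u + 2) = u^2 - 2*u - 8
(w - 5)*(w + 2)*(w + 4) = w^3 + w^2 - 22*w - 40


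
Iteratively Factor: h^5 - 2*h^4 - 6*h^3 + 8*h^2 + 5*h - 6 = (h + 2)*(h^4 - 4*h^3 + 2*h^2 + 4*h - 3) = (h + 1)*(h + 2)*(h^3 - 5*h^2 + 7*h - 3) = (h - 1)*(h + 1)*(h + 2)*(h^2 - 4*h + 3) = (h - 1)^2*(h + 1)*(h + 2)*(h - 3)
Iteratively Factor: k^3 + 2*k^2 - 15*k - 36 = (k + 3)*(k^2 - k - 12) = (k - 4)*(k + 3)*(k + 3)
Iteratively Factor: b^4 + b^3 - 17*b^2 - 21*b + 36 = (b - 1)*(b^3 + 2*b^2 - 15*b - 36) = (b - 1)*(b + 3)*(b^2 - b - 12) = (b - 4)*(b - 1)*(b + 3)*(b + 3)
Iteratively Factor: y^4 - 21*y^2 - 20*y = (y)*(y^3 - 21*y - 20) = y*(y + 4)*(y^2 - 4*y - 5) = y*(y - 5)*(y + 4)*(y + 1)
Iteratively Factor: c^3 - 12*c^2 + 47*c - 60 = (c - 5)*(c^2 - 7*c + 12) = (c - 5)*(c - 4)*(c - 3)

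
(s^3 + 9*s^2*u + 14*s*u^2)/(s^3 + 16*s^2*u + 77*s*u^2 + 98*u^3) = s/(s + 7*u)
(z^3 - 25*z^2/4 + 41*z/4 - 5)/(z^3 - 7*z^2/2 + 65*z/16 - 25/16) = 4*(z - 4)/(4*z - 5)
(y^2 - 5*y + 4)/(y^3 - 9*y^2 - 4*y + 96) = (y - 1)/(y^2 - 5*y - 24)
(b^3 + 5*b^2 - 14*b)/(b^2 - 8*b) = (b^2 + 5*b - 14)/(b - 8)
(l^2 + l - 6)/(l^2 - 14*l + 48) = (l^2 + l - 6)/(l^2 - 14*l + 48)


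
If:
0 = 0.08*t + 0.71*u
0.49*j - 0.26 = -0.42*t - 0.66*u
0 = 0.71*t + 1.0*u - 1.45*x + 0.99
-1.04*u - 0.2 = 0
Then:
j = -0.67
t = 1.71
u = -0.19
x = 1.39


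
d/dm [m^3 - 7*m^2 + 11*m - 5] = 3*m^2 - 14*m + 11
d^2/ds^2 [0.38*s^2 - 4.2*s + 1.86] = 0.760000000000000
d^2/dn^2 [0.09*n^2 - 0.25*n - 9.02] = 0.180000000000000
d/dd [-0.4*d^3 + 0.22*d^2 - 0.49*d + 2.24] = -1.2*d^2 + 0.44*d - 0.49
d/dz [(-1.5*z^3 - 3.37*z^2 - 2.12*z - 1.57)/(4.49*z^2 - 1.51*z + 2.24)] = (-6.735*z^4 + 4.53*z^3 + 4.5275*z^2 - 0.999000000000001*z - 7.1195)/(20.1601*z^4 - 13.5598*z^3 + 22.3953*z^2 - 6.7648*z + 5.0176)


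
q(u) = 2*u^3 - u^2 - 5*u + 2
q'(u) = 6*u^2 - 2*u - 5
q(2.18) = 7.07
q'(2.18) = 19.15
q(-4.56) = -185.63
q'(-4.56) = 128.88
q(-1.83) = -4.46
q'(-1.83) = 18.75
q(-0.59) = 4.19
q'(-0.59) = -1.73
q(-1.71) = -2.37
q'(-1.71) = 15.96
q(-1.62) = -1.03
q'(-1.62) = 13.99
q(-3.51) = -79.26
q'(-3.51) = 75.94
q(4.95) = 195.32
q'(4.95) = 132.12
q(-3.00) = -46.00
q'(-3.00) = 55.00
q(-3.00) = -46.00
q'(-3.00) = 55.00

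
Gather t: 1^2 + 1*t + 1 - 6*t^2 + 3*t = -6*t^2 + 4*t + 2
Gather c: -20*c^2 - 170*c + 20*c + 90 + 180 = -20*c^2 - 150*c + 270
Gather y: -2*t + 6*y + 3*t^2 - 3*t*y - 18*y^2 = 3*t^2 - 2*t - 18*y^2 + y*(6 - 3*t)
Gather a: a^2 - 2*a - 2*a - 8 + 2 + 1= a^2 - 4*a - 5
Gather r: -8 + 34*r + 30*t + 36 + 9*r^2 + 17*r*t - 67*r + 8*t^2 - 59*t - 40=9*r^2 + r*(17*t - 33) + 8*t^2 - 29*t - 12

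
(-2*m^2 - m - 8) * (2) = -4*m^2 - 2*m - 16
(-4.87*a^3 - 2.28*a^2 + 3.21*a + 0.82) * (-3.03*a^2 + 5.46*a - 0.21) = 14.7561*a^5 - 19.6818*a^4 - 21.1524*a^3 + 15.5208*a^2 + 3.8031*a - 0.1722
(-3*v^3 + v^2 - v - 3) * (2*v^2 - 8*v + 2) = -6*v^5 + 26*v^4 - 16*v^3 + 4*v^2 + 22*v - 6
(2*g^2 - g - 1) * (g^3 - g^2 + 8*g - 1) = 2*g^5 - 3*g^4 + 16*g^3 - 9*g^2 - 7*g + 1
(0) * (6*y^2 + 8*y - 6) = 0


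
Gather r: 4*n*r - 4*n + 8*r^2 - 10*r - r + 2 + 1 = -4*n + 8*r^2 + r*(4*n - 11) + 3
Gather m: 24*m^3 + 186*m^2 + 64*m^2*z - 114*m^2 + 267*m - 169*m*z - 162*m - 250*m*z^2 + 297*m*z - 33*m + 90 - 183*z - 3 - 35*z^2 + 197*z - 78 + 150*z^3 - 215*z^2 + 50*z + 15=24*m^3 + m^2*(64*z + 72) + m*(-250*z^2 + 128*z + 72) + 150*z^3 - 250*z^2 + 64*z + 24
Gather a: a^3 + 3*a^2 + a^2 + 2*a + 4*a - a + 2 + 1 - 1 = a^3 + 4*a^2 + 5*a + 2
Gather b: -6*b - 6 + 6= -6*b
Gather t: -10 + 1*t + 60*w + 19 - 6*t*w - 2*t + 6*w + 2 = t*(-6*w - 1) + 66*w + 11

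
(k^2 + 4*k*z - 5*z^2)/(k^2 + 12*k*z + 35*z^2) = (k - z)/(k + 7*z)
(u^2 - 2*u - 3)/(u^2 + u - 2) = (u^2 - 2*u - 3)/(u^2 + u - 2)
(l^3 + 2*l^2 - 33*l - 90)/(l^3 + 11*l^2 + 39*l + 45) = (l - 6)/(l + 3)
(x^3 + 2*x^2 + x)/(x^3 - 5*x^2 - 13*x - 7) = x/(x - 7)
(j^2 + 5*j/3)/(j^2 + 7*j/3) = (3*j + 5)/(3*j + 7)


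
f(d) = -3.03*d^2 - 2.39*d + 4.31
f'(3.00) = -20.57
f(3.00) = -30.13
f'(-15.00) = 88.51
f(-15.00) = -641.59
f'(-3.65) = 19.73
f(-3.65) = -27.33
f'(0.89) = -7.78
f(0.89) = -0.22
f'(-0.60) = 1.25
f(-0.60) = 4.65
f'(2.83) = -19.54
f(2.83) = -26.72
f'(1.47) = -11.30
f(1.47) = -5.75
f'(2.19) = -15.66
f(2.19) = -15.46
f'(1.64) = -12.33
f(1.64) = -7.76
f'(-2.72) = 14.09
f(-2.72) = -11.61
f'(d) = -6.06*d - 2.39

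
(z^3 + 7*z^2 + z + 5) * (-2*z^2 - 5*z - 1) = -2*z^5 - 19*z^4 - 38*z^3 - 22*z^2 - 26*z - 5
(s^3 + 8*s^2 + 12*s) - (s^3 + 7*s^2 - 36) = s^2 + 12*s + 36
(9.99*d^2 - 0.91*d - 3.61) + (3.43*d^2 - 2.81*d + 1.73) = 13.42*d^2 - 3.72*d - 1.88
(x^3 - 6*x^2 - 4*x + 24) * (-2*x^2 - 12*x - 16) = -2*x^5 + 64*x^3 + 96*x^2 - 224*x - 384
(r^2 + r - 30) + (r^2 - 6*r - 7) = 2*r^2 - 5*r - 37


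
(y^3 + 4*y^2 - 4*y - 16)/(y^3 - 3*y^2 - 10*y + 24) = (y^2 + 6*y + 8)/(y^2 - y - 12)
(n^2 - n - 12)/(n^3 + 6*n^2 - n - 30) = (n - 4)/(n^2 + 3*n - 10)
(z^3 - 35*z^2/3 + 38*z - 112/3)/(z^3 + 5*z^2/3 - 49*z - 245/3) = (3*z^2 - 14*z + 16)/(3*z^2 + 26*z + 35)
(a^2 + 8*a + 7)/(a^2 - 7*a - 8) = (a + 7)/(a - 8)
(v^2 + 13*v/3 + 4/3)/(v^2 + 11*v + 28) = (v + 1/3)/(v + 7)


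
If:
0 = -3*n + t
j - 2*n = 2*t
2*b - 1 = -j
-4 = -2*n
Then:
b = -15/2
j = 16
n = 2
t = 6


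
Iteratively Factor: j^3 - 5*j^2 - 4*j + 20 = (j + 2)*(j^2 - 7*j + 10) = (j - 2)*(j + 2)*(j - 5)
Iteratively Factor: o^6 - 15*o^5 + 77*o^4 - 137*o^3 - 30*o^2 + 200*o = (o - 5)*(o^5 - 10*o^4 + 27*o^3 - 2*o^2 - 40*o) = (o - 5)*(o - 4)*(o^4 - 6*o^3 + 3*o^2 + 10*o) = (o - 5)*(o - 4)*(o - 2)*(o^3 - 4*o^2 - 5*o) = o*(o - 5)*(o - 4)*(o - 2)*(o^2 - 4*o - 5) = o*(o - 5)*(o - 4)*(o - 2)*(o + 1)*(o - 5)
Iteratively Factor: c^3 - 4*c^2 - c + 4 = (c - 1)*(c^2 - 3*c - 4) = (c - 1)*(c + 1)*(c - 4)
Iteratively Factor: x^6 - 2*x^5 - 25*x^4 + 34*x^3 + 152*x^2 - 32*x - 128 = (x - 4)*(x^5 + 2*x^4 - 17*x^3 - 34*x^2 + 16*x + 32) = (x - 4)*(x + 2)*(x^4 - 17*x^2 + 16) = (x - 4)^2*(x + 2)*(x^3 + 4*x^2 - x - 4) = (x - 4)^2*(x + 1)*(x + 2)*(x^2 + 3*x - 4) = (x - 4)^2*(x + 1)*(x + 2)*(x + 4)*(x - 1)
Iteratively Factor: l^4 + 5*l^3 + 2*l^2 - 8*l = (l + 4)*(l^3 + l^2 - 2*l) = (l - 1)*(l + 4)*(l^2 + 2*l) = l*(l - 1)*(l + 4)*(l + 2)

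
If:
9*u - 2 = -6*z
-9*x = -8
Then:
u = 2/9 - 2*z/3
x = 8/9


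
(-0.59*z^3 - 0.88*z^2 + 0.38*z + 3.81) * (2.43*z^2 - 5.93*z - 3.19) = -1.4337*z^5 + 1.3603*z^4 + 8.0239*z^3 + 9.8121*z^2 - 23.8055*z - 12.1539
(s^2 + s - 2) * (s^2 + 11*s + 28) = s^4 + 12*s^3 + 37*s^2 + 6*s - 56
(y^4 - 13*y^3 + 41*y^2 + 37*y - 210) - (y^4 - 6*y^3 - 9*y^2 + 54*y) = -7*y^3 + 50*y^2 - 17*y - 210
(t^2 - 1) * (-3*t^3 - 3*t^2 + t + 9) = -3*t^5 - 3*t^4 + 4*t^3 + 12*t^2 - t - 9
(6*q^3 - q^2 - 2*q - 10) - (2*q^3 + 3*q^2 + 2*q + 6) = 4*q^3 - 4*q^2 - 4*q - 16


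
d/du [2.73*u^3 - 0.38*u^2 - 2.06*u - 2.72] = 8.19*u^2 - 0.76*u - 2.06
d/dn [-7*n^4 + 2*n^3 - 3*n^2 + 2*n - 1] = -28*n^3 + 6*n^2 - 6*n + 2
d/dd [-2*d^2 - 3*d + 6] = -4*d - 3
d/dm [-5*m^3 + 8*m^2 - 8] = m*(16 - 15*m)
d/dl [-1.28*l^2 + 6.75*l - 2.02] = 6.75 - 2.56*l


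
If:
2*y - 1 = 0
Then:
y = 1/2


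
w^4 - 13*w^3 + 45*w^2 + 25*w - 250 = (w - 5)^3*(w + 2)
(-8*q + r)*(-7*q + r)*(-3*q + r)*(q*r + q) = -168*q^4*r - 168*q^4 + 101*q^3*r^2 + 101*q^3*r - 18*q^2*r^3 - 18*q^2*r^2 + q*r^4 + q*r^3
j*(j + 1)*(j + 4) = j^3 + 5*j^2 + 4*j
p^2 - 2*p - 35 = (p - 7)*(p + 5)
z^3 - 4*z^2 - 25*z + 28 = (z - 7)*(z - 1)*(z + 4)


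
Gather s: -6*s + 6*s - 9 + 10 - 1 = 0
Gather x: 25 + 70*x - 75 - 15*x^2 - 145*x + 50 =-15*x^2 - 75*x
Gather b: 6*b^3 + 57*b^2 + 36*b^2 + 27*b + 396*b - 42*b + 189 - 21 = 6*b^3 + 93*b^2 + 381*b + 168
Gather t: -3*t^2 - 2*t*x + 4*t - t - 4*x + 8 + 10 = -3*t^2 + t*(3 - 2*x) - 4*x + 18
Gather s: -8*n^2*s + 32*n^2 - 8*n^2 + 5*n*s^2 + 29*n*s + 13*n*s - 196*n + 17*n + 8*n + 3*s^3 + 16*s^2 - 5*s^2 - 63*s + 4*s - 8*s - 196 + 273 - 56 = 24*n^2 - 171*n + 3*s^3 + s^2*(5*n + 11) + s*(-8*n^2 + 42*n - 67) + 21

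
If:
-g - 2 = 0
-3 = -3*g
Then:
No Solution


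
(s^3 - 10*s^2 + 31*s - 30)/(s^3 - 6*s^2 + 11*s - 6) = (s - 5)/(s - 1)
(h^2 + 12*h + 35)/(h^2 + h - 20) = (h + 7)/(h - 4)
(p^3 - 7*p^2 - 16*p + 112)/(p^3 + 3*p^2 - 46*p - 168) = (p - 4)/(p + 6)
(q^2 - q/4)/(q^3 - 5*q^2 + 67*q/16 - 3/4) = 4*q/(4*q^2 - 19*q + 12)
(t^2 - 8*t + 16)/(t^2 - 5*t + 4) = (t - 4)/(t - 1)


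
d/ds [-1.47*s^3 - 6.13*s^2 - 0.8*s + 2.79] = -4.41*s^2 - 12.26*s - 0.8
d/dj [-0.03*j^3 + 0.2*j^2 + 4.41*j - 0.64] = -0.09*j^2 + 0.4*j + 4.41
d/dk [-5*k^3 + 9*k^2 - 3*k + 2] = -15*k^2 + 18*k - 3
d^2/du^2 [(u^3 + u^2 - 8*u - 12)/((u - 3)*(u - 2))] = 32/(u^3 - 6*u^2 + 12*u - 8)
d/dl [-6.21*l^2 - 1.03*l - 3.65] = -12.42*l - 1.03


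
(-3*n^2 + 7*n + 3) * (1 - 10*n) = 30*n^3 - 73*n^2 - 23*n + 3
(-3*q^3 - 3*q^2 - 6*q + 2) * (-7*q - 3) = 21*q^4 + 30*q^3 + 51*q^2 + 4*q - 6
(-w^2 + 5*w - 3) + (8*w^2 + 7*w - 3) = 7*w^2 + 12*w - 6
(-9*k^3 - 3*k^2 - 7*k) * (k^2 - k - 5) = -9*k^5 + 6*k^4 + 41*k^3 + 22*k^2 + 35*k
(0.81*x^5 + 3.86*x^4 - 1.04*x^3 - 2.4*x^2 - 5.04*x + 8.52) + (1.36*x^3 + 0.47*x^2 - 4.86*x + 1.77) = 0.81*x^5 + 3.86*x^4 + 0.32*x^3 - 1.93*x^2 - 9.9*x + 10.29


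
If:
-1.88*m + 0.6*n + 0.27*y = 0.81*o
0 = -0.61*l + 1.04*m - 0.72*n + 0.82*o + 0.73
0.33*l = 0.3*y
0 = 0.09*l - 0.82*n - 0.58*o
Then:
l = 0.909090909090909*y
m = 0.741492325230404 - 0.275433439108337*y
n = 0.798778138145853 - 0.385951289005141*y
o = 0.686721101383444*y - 1.12930702289586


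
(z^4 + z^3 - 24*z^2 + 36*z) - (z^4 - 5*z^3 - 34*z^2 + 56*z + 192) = 6*z^3 + 10*z^2 - 20*z - 192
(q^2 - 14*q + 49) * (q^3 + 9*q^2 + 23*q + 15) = q^5 - 5*q^4 - 54*q^3 + 134*q^2 + 917*q + 735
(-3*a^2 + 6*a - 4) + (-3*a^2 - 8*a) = -6*a^2 - 2*a - 4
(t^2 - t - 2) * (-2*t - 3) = -2*t^3 - t^2 + 7*t + 6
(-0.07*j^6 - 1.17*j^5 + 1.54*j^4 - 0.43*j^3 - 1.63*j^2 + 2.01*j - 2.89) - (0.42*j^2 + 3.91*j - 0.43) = -0.07*j^6 - 1.17*j^5 + 1.54*j^4 - 0.43*j^3 - 2.05*j^2 - 1.9*j - 2.46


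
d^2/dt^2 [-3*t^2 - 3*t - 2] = -6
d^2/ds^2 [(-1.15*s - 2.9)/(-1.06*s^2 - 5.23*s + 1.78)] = ((1.15*s + 2.9)*(2.12*s + 5.23)*(4.24*s + 10.46) - (7.314*s + 18.177)*(1.06*s^2 + 5.23*s - 1.78))/(1.06*s^2 + 5.23*s - 1.78)^3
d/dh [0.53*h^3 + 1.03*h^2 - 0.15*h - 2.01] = 1.59*h^2 + 2.06*h - 0.15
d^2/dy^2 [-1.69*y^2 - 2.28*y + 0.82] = -3.38000000000000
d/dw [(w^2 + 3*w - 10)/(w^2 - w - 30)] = -4/(w^2 - 12*w + 36)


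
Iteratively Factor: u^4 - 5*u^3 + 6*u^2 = (u)*(u^3 - 5*u^2 + 6*u) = u^2*(u^2 - 5*u + 6) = u^2*(u - 3)*(u - 2)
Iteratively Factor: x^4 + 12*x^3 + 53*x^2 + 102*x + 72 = (x + 4)*(x^3 + 8*x^2 + 21*x + 18) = (x + 2)*(x + 4)*(x^2 + 6*x + 9) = (x + 2)*(x + 3)*(x + 4)*(x + 3)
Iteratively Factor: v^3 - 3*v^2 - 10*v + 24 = (v - 2)*(v^2 - v - 12) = (v - 4)*(v - 2)*(v + 3)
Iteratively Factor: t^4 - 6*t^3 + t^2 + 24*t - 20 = (t - 1)*(t^3 - 5*t^2 - 4*t + 20) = (t - 5)*(t - 1)*(t^2 - 4) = (t - 5)*(t - 1)*(t + 2)*(t - 2)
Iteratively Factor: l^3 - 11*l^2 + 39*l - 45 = (l - 5)*(l^2 - 6*l + 9) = (l - 5)*(l - 3)*(l - 3)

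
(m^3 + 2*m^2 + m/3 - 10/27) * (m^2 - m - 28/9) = m^5 + m^4 - 43*m^3/9 - 187*m^2/27 - 2*m/3 + 280/243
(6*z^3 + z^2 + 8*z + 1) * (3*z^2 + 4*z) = 18*z^5 + 27*z^4 + 28*z^3 + 35*z^2 + 4*z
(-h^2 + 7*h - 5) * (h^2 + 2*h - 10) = -h^4 + 5*h^3 + 19*h^2 - 80*h + 50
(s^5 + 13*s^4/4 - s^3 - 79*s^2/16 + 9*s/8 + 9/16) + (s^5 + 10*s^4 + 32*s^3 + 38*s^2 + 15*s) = 2*s^5 + 53*s^4/4 + 31*s^3 + 529*s^2/16 + 129*s/8 + 9/16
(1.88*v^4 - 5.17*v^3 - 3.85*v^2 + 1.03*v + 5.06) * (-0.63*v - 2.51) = -1.1844*v^5 - 1.4617*v^4 + 15.4022*v^3 + 9.0146*v^2 - 5.7731*v - 12.7006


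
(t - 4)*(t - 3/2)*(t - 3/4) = t^3 - 25*t^2/4 + 81*t/8 - 9/2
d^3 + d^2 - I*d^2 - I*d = d*(d + 1)*(d - I)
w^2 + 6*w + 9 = (w + 3)^2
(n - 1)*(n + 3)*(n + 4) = n^3 + 6*n^2 + 5*n - 12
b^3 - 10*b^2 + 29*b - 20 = (b - 5)*(b - 4)*(b - 1)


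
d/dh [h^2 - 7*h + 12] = 2*h - 7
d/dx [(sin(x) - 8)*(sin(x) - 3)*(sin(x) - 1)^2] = (4*sin(x)^3 - 39*sin(x)^2 + 94*sin(x) - 59)*cos(x)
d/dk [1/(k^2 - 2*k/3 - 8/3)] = 6*(1 - 3*k)/(-3*k^2 + 2*k + 8)^2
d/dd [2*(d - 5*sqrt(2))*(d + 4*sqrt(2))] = 4*d - 2*sqrt(2)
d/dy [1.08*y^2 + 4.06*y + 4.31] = 2.16*y + 4.06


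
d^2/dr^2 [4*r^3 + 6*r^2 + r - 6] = 24*r + 12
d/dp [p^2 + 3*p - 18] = 2*p + 3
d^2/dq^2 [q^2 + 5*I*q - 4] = 2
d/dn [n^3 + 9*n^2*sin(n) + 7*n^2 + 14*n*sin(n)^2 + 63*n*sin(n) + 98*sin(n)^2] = 9*n^2*cos(n) + 3*n^2 + 18*n*sin(n) + 14*n*sin(2*n) + 63*n*cos(n) + 14*n + 14*sin(n)^2 + 63*sin(n) + 98*sin(2*n)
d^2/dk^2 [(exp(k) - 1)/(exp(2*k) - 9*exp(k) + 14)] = (exp(4*k) + 5*exp(3*k) - 57*exp(2*k) + 101*exp(k) + 70)*exp(k)/(exp(6*k) - 27*exp(5*k) + 285*exp(4*k) - 1485*exp(3*k) + 3990*exp(2*k) - 5292*exp(k) + 2744)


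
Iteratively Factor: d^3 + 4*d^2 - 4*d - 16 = (d - 2)*(d^2 + 6*d + 8) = (d - 2)*(d + 4)*(d + 2)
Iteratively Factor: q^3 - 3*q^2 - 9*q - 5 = (q + 1)*(q^2 - 4*q - 5) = (q - 5)*(q + 1)*(q + 1)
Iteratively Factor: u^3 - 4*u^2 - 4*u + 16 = (u - 4)*(u^2 - 4) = (u - 4)*(u + 2)*(u - 2)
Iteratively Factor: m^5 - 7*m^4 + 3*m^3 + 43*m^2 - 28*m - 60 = (m - 2)*(m^4 - 5*m^3 - 7*m^2 + 29*m + 30) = (m - 5)*(m - 2)*(m^3 - 7*m - 6) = (m - 5)*(m - 3)*(m - 2)*(m^2 + 3*m + 2) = (m - 5)*(m - 3)*(m - 2)*(m + 1)*(m + 2)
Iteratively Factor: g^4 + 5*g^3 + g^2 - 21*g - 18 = (g - 2)*(g^3 + 7*g^2 + 15*g + 9) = (g - 2)*(g + 3)*(g^2 + 4*g + 3) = (g - 2)*(g + 1)*(g + 3)*(g + 3)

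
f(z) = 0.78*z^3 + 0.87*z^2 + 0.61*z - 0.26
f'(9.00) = 205.81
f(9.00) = 644.32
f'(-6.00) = 74.41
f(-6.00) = -141.08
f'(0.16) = 0.95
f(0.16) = -0.14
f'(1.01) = 4.75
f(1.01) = 2.05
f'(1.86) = 11.94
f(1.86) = 8.90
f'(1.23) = 6.29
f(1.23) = 3.26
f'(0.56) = 2.32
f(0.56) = 0.49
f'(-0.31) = 0.30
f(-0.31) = -0.39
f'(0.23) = 1.13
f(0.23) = -0.06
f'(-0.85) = 0.82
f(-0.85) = -0.63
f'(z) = 2.34*z^2 + 1.74*z + 0.61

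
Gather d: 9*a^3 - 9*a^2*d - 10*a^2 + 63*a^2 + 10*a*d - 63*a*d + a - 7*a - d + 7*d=9*a^3 + 53*a^2 - 6*a + d*(-9*a^2 - 53*a + 6)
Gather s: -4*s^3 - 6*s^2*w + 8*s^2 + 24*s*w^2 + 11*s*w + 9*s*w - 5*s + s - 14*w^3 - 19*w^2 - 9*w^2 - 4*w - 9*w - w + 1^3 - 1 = -4*s^3 + s^2*(8 - 6*w) + s*(24*w^2 + 20*w - 4) - 14*w^3 - 28*w^2 - 14*w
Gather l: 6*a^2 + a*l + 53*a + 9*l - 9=6*a^2 + 53*a + l*(a + 9) - 9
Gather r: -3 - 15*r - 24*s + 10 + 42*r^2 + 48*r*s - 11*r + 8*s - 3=42*r^2 + r*(48*s - 26) - 16*s + 4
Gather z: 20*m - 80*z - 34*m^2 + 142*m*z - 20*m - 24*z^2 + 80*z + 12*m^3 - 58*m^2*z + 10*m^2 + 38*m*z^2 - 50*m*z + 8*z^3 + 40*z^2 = 12*m^3 - 24*m^2 + 8*z^3 + z^2*(38*m + 16) + z*(-58*m^2 + 92*m)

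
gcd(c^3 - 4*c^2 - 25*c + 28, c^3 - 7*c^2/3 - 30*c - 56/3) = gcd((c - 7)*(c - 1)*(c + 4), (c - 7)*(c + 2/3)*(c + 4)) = c^2 - 3*c - 28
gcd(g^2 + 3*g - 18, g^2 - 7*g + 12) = g - 3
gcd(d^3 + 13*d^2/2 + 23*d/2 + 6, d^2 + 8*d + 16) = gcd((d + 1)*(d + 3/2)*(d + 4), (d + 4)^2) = d + 4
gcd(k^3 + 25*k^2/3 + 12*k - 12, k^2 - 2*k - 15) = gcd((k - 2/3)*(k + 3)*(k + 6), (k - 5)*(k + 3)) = k + 3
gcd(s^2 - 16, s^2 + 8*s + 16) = s + 4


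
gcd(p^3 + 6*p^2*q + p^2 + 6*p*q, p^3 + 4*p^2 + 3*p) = p^2 + p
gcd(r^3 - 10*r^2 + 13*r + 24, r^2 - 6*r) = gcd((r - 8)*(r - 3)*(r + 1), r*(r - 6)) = 1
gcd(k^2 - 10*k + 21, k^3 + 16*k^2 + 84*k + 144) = 1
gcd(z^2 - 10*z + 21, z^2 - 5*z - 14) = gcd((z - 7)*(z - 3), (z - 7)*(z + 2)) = z - 7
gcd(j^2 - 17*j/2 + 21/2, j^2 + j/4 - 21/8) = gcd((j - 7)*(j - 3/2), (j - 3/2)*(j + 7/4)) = j - 3/2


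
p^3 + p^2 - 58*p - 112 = (p - 8)*(p + 2)*(p + 7)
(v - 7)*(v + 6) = v^2 - v - 42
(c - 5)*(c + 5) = c^2 - 25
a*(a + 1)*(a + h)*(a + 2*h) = a^4 + 3*a^3*h + a^3 + 2*a^2*h^2 + 3*a^2*h + 2*a*h^2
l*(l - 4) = l^2 - 4*l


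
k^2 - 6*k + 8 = (k - 4)*(k - 2)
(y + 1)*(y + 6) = y^2 + 7*y + 6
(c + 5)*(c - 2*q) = c^2 - 2*c*q + 5*c - 10*q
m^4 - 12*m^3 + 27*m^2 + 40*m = m*(m - 8)*(m - 5)*(m + 1)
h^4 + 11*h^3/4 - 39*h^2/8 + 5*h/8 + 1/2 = (h - 1)*(h - 1/2)*(h + 1/4)*(h + 4)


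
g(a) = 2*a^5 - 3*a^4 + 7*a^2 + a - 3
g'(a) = 10*a^4 - 12*a^3 + 14*a + 1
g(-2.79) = -471.18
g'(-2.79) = 828.47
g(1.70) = 22.27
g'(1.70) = 49.36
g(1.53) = 15.25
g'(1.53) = 34.24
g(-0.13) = -3.01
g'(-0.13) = -0.79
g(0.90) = 2.78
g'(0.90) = 11.41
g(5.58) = 8131.45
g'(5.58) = 7688.98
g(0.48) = -1.02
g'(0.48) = 6.92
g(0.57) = -0.35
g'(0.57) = 7.81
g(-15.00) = -1669068.00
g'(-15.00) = 546541.00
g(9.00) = 98988.00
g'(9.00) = 56989.00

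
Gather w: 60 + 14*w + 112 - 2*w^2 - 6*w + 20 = -2*w^2 + 8*w + 192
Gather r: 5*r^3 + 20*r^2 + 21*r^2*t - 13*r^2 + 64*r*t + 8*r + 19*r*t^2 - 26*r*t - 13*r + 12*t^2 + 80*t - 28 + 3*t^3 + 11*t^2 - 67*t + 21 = 5*r^3 + r^2*(21*t + 7) + r*(19*t^2 + 38*t - 5) + 3*t^3 + 23*t^2 + 13*t - 7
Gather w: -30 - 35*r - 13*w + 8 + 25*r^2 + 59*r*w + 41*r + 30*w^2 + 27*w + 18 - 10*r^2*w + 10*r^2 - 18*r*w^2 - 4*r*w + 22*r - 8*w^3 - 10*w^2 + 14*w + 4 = 35*r^2 + 28*r - 8*w^3 + w^2*(20 - 18*r) + w*(-10*r^2 + 55*r + 28)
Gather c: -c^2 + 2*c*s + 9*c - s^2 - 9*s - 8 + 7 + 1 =-c^2 + c*(2*s + 9) - s^2 - 9*s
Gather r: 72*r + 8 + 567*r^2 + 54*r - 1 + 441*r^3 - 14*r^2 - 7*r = 441*r^3 + 553*r^2 + 119*r + 7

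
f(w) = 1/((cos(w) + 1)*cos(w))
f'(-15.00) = 10.13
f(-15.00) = -5.48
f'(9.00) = -51.68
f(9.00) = -12.35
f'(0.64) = 0.74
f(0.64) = 0.69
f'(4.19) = -0.03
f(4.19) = -4.00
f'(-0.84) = -1.40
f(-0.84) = 0.90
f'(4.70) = -6514.02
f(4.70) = -81.73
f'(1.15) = 5.01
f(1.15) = 1.74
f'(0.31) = 0.26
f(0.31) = 0.54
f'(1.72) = 43.39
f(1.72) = -7.90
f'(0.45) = 0.42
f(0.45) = 0.58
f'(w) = sin(w)/((cos(w) + 1)*cos(w)^2) + sin(w)/((cos(w) + 1)^2*cos(w)) = (sin(w)/cos(w)^2 + 2*tan(w))/(cos(w) + 1)^2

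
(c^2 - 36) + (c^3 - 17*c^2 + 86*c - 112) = c^3 - 16*c^2 + 86*c - 148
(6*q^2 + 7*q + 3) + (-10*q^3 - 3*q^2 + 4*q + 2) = -10*q^3 + 3*q^2 + 11*q + 5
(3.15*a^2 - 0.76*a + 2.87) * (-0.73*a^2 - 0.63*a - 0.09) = -2.2995*a^4 - 1.4297*a^3 - 1.8998*a^2 - 1.7397*a - 0.2583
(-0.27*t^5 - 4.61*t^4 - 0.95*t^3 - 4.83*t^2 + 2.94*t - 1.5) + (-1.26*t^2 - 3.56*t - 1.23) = -0.27*t^5 - 4.61*t^4 - 0.95*t^3 - 6.09*t^2 - 0.62*t - 2.73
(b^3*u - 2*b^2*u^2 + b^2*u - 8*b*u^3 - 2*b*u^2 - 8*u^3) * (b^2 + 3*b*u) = b^5*u + b^4*u^2 + b^4*u - 14*b^3*u^3 + b^3*u^2 - 24*b^2*u^4 - 14*b^2*u^3 - 24*b*u^4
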